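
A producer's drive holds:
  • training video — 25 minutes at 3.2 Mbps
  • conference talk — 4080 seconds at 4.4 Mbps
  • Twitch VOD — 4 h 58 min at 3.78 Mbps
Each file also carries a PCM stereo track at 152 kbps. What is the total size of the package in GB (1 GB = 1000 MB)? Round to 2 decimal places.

11.74 GB

Audio: 152 kbps = 0.152 Mbps.
training video: 3.352 Mbps × 1500 s = 5028.0 Mb
conference talk: 4.552 Mbps × 4080 s = 18572.2 Mb
Twitch VOD: 3.932 Mbps × 17880 s = 70304.2 Mb
Total: 93904.3 Mb = 11738.0 MB.
= 11.74 GB.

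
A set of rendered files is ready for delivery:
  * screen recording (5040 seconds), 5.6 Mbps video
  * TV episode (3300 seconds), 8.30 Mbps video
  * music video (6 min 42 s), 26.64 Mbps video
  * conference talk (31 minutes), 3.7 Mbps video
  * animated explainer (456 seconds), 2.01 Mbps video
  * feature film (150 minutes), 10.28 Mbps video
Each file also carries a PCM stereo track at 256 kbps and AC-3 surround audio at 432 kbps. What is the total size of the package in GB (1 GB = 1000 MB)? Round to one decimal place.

Audio total: 256 + 432 = 688 kbps = 0.688 Mbps.
screen recording: 6.288 Mbps × 5040 s = 31691.5 Mb
TV episode: 8.988 Mbps × 3300 s = 29660.4 Mb
music video: 27.328 Mbps × 402 s = 10985.9 Mb
conference talk: 4.388 Mbps × 1860 s = 8161.7 Mb
animated explainer: 2.698 Mbps × 456 s = 1230.3 Mb
feature film: 10.968 Mbps × 9000 s = 98712.0 Mb
Total: 180441.7 Mb = 22555.2 MB.
= 22.56 GB.

22.6 GB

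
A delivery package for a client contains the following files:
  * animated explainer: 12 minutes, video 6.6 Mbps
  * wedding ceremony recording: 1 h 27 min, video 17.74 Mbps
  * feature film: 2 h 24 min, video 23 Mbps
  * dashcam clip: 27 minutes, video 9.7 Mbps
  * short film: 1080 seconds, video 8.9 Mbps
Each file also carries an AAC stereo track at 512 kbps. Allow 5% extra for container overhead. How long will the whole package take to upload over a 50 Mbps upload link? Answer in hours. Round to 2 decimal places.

Audio: 512 kbps = 0.512 Mbps.
animated explainer: 7.112 Mbps × 720 s × 1.05 = 5376.7 Mb
wedding ceremony recording: 18.252 Mbps × 5220 s × 1.05 = 100039.2 Mb
feature film: 23.512 Mbps × 8640 s × 1.05 = 213300.9 Mb
dashcam clip: 10.212 Mbps × 1620 s × 1.05 = 17370.6 Mb
short film: 9.412 Mbps × 1080 s × 1.05 = 10673.2 Mb
Total: 346760.6 Mb = 43345.1 MB.
At 50 Mbps: 346760.6 / 50 = 6935 s ≈ 1.93 hours.

1.93 hours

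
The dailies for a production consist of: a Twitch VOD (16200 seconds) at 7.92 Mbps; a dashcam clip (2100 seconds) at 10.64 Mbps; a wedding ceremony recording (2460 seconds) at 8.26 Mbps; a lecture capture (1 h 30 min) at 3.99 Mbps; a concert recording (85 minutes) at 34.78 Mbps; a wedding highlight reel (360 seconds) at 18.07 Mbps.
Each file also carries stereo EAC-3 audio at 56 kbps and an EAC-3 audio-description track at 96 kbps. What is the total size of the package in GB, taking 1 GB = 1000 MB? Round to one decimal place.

Audio total: 56 + 96 = 152 kbps = 0.152 Mbps.
Twitch VOD: 8.072 Mbps × 16200 s = 130766.4 Mb
dashcam clip: 10.792 Mbps × 2100 s = 22663.2 Mb
wedding ceremony recording: 8.412 Mbps × 2460 s = 20693.5 Mb
lecture capture: 4.142 Mbps × 5400 s = 22366.8 Mb
concert recording: 34.932 Mbps × 5100 s = 178153.2 Mb
wedding highlight reel: 18.222 Mbps × 360 s = 6559.9 Mb
Total: 381203.0 Mb = 47650.4 MB.
= 47.65 GB.

47.7 GB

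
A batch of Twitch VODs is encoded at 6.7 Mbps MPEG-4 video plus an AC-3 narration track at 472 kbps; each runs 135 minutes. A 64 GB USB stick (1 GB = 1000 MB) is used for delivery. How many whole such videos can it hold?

135 min = 8100 s
Audio: 472 kbps = 0.472 Mbps.
Total bitrate: 7.172 Mbps.
Per item: 7.172 Mbps × 8100 s = 58,093 Mb = 7,262 MB.
Capacity: 64 GB = 512,000 Mb; 8.81 items → 8 complete.

8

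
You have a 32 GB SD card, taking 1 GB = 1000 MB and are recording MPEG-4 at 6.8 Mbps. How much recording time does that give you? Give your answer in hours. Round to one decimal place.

10.5 hours

Capacity: 32 GB = 256,000 Mb.
Recording time: 256,000 / 6.800 = 37,647 s ≈ 10.5 hours.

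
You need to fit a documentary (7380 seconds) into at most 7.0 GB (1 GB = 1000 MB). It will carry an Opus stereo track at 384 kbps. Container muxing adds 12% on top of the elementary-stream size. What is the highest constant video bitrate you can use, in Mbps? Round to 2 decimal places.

Budget: 7.0 GB = 56000.0 Mb.
Stream payload after overhead: 56000.0 / 1.12 = 50000.0 Mb.
Total bitrate budget: 50000.0 Mb / 7380 s = 6.775 Mbps.
Audio: 384 kbps = 0.384 Mbps.
Video: 6.775 − 0.384 = 6.391 Mbps.

6.39 Mbps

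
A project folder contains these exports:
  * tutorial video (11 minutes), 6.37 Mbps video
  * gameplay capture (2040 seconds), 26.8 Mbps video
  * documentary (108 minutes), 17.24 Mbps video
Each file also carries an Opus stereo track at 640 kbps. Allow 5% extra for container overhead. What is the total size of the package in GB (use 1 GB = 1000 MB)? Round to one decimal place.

23.2 GB

Audio: 640 kbps = 0.640 Mbps.
tutorial video: 7.010 Mbps × 660 s × 1.05 = 4857.9 Mb
gameplay capture: 27.440 Mbps × 2040 s × 1.05 = 58776.5 Mb
documentary: 17.880 Mbps × 6480 s × 1.05 = 121655.5 Mb
Total: 185289.9 Mb = 23161.2 MB.
= 23.16 GB.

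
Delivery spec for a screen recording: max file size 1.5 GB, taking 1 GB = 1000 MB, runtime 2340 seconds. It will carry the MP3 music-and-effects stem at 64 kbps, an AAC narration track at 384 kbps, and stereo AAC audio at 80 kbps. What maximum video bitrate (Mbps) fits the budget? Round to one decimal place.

4.6 Mbps

Budget: 1.5 GB = 12000.0 Mb.
Total bitrate budget: 12000.0 Mb / 2340 s = 5.128 Mbps.
Audio total: 64 + 384 + 80 = 528 kbps = 0.528 Mbps.
Video: 5.128 − 0.528 = 4.600 Mbps.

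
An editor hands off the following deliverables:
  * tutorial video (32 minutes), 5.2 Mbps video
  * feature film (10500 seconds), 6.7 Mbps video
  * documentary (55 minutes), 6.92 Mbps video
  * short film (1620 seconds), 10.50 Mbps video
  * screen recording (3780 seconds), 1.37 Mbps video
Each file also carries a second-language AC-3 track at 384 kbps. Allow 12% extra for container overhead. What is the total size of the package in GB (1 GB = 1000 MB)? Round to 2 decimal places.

18.69 GB

Audio: 384 kbps = 0.384 Mbps.
tutorial video: 5.584 Mbps × 1920 s × 1.12 = 12007.8 Mb
feature film: 7.084 Mbps × 10500 s × 1.12 = 83307.8 Mb
documentary: 7.304 Mbps × 3300 s × 1.12 = 26995.6 Mb
short film: 10.884 Mbps × 1620 s × 1.12 = 19747.9 Mb
screen recording: 1.754 Mbps × 3780 s × 1.12 = 7425.7 Mb
Total: 149484.9 Mb = 18685.6 MB.
= 18.69 GB.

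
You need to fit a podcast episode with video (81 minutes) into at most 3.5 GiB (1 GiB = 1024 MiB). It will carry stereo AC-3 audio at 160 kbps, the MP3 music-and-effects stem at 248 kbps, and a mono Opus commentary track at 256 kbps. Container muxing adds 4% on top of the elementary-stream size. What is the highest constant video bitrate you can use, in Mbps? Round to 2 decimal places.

5.28 Mbps

Budget: 3.5 GiB = 30064.8 Mb.
Stream payload after overhead: 30064.8 / 1.04 = 28908.4 Mb.
81 min = 4860 s
Total bitrate budget: 28908.4 Mb / 4860 s = 5.948 Mbps.
Audio total: 160 + 248 + 256 = 664 kbps = 0.664 Mbps.
Video: 5.948 − 0.664 = 5.284 Mbps.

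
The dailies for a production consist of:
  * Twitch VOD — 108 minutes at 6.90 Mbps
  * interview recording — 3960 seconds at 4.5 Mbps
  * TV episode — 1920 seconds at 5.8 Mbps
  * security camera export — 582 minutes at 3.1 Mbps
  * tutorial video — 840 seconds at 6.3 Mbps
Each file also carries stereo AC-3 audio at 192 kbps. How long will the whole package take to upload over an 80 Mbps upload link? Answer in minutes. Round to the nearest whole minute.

Audio: 192 kbps = 0.192 Mbps.
Twitch VOD: 7.092 Mbps × 6480 s = 45956.2 Mb
interview recording: 4.692 Mbps × 3960 s = 18580.3 Mb
TV episode: 5.992 Mbps × 1920 s = 11504.6 Mb
security camera export: 3.292 Mbps × 34920 s = 114956.6 Mb
tutorial video: 6.492 Mbps × 840 s = 5453.3 Mb
Total: 196451.0 Mb = 24556.4 MB.
At 80 Mbps: 196451.0 / 80 = 2456 s ≈ 40.9 minutes.

41 minutes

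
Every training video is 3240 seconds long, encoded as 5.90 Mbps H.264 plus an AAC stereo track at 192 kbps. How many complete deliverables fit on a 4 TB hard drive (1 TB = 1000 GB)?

1621

Audio: 192 kbps = 0.192 Mbps.
Total bitrate: 6.092 Mbps.
Per item: 6.092 Mbps × 3240 s = 19,738 Mb = 2,467 MB.
Capacity: 4 TB = 32,000,000 Mb; 1621.23 items → 1621 complete.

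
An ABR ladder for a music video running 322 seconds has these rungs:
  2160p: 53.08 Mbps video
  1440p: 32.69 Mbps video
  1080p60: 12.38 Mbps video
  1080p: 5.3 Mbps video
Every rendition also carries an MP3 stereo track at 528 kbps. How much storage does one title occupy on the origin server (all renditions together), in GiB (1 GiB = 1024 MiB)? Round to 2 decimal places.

Audio: 528 kbps = 0.528 Mbps.
Sum of rendition bitrates: (53.08+0.528) + (32.69+0.528) + (12.38+0.528) + (5.3+0.528) = 105.562 Mbps.
× 322 s = 33,991 Mb = 4,249 MB = 3.957 GiB.

3.96 GiB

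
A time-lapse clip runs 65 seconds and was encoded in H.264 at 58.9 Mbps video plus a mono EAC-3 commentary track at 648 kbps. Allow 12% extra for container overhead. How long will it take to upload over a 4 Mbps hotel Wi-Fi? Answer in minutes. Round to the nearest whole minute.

Audio: 648 kbps = 0.648 Mbps.
Total bitrate: 59.548 Mbps.
File: 59.548 Mbps × 65 s = 3870.6 Mb.
With 12% container overhead: ×1.12. → 4335.1 Mb.
At 4 Mbps: 4335.1 / 4 = 1083.8 s ≈ 18.1 minutes.

18 minutes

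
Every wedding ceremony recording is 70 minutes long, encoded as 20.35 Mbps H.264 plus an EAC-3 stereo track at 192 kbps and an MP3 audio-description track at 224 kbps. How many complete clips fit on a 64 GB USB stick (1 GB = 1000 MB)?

70 min = 4200 s
Audio total: 192 + 224 = 416 kbps = 0.416 Mbps.
Total bitrate: 20.766 Mbps.
Per item: 20.766 Mbps × 4200 s = 87,217 Mb = 10,902 MB.
Capacity: 64 GB = 512,000 Mb; 5.87 items → 5 complete.

5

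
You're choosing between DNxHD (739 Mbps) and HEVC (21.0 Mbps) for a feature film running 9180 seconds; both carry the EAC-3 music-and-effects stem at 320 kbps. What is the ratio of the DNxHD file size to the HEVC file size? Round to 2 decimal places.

34.68

Audio: 320 kbps = 0.320 Mbps.
DNxHD: 739.320 Mbps × 9180 s = 6786957.6 Mb = 790.106 GiB.
HEVC: 21.320 Mbps × 9180 s = 195717.6 Mb = 22.785 GiB.
Ratio: 790.106 / 22.785 = 34.677.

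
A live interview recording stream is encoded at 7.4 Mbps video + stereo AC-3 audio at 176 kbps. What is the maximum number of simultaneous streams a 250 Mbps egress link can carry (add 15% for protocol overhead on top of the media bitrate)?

28

Audio: 176 kbps = 0.176 Mbps.
Per-viewer media rate: 7.576 Mbps.
On the wire with 15% overhead: 8.712 Mbps.
250 Mbps = 250.0 Mbps; 250.0 / 8.712 = 28.69 → 28 viewers.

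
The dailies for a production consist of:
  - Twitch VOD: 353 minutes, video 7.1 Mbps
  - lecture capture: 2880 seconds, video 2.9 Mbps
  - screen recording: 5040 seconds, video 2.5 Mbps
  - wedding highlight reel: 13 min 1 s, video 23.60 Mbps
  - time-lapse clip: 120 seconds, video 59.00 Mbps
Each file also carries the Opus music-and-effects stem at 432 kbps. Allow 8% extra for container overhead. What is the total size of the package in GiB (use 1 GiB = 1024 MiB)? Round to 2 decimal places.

Audio: 432 kbps = 0.432 Mbps.
Twitch VOD: 7.532 Mbps × 21180 s × 1.08 = 172290.0 Mb
lecture capture: 3.332 Mbps × 2880 s × 1.08 = 10363.9 Mb
screen recording: 2.932 Mbps × 5040 s × 1.08 = 15959.5 Mb
wedding highlight reel: 24.032 Mbps × 781 s × 1.08 = 20270.5 Mb
time-lapse clip: 59.432 Mbps × 120 s × 1.08 = 7702.4 Mb
Total: 226586.2 Mb = 28323.3 MB.
= 26.38 GiB.

26.38 GiB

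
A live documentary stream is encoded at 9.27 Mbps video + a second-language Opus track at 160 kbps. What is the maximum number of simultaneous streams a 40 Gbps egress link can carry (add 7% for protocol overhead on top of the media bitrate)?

Audio: 160 kbps = 0.160 Mbps.
Per-viewer media rate: 9.430 Mbps.
On the wire with 7% overhead: 10.090 Mbps.
40 Gbps = 40,000 Mbps; 40,000 / 10.090 = 3964.28 → 3964 viewers.

3964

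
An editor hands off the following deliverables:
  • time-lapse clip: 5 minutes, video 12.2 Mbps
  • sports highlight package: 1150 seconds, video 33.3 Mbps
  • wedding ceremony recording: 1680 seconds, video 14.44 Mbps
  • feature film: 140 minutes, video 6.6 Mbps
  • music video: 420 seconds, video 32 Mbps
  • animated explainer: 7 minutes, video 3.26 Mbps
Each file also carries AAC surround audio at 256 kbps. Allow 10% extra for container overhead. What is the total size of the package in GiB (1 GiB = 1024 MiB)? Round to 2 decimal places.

Audio: 256 kbps = 0.256 Mbps.
time-lapse clip: 12.456 Mbps × 300 s × 1.10 = 4110.5 Mb
sports highlight package: 33.556 Mbps × 1150 s × 1.10 = 42448.3 Mb
wedding ceremony recording: 14.696 Mbps × 1680 s × 1.10 = 27158.2 Mb
feature film: 6.856 Mbps × 8400 s × 1.10 = 63349.4 Mb
music video: 32.256 Mbps × 420 s × 1.10 = 14902.3 Mb
animated explainer: 3.516 Mbps × 420 s × 1.10 = 1624.4 Mb
Total: 153593.1 Mb = 19199.1 MB.
= 17.88 GiB.

17.88 GiB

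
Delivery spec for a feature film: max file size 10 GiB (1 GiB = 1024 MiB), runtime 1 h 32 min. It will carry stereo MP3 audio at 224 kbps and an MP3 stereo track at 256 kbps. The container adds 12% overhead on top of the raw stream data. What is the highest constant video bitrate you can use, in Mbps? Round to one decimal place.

Budget: 10 GiB = 85899.3 Mb.
Stream payload after overhead: 85899.3 / 1.12 = 76695.8 Mb.
1 h 32 min = 92 min = 5520 s
Total bitrate budget: 76695.8 Mb / 5520 s = 13.894 Mbps.
Audio total: 224 + 256 = 480 kbps = 0.480 Mbps.
Video: 13.894 − 0.480 = 13.414 Mbps.

13.4 Mbps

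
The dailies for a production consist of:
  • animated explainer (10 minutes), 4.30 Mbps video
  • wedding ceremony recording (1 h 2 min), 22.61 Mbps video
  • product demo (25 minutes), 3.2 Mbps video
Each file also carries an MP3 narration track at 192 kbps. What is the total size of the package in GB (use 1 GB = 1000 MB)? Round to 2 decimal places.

Audio: 192 kbps = 0.192 Mbps.
animated explainer: 4.492 Mbps × 600 s = 2695.2 Mb
wedding ceremony recording: 22.802 Mbps × 3720 s = 84823.4 Mb
product demo: 3.392 Mbps × 1500 s = 5088.0 Mb
Total: 92606.6 Mb = 11575.8 MB.
= 11.58 GB.

11.58 GB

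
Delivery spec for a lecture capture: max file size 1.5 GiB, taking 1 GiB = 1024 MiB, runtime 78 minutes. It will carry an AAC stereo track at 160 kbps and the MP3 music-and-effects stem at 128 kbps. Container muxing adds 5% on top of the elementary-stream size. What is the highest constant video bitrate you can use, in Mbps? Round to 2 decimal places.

2.33 Mbps

Budget: 1.5 GiB = 12884.9 Mb.
Stream payload after overhead: 12884.9 / 1.05 = 12271.3 Mb.
78 min = 4680 s
Total bitrate budget: 12271.3 Mb / 4680 s = 2.622 Mbps.
Audio total: 160 + 128 = 288 kbps = 0.288 Mbps.
Video: 2.622 − 0.288 = 2.334 Mbps.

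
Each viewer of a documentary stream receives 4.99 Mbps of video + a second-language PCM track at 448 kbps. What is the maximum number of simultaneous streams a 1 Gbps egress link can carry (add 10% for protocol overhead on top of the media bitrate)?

167

Audio: 448 kbps = 0.448 Mbps.
Per-viewer media rate: 5.438 Mbps.
On the wire with 10% overhead: 5.982 Mbps.
1 Gbps = 1,000 Mbps; 1,000 / 5.982 = 167.17 → 167 viewers.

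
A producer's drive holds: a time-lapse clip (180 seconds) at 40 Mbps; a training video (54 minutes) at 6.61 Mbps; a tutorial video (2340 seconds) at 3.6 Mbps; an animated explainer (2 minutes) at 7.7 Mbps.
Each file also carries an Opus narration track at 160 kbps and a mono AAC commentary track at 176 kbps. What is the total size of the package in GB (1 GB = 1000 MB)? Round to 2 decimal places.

Audio total: 160 + 176 = 336 kbps = 0.336 Mbps.
time-lapse clip: 40.336 Mbps × 180 s = 7260.5 Mb
training video: 6.946 Mbps × 3240 s = 22505.0 Mb
tutorial video: 3.936 Mbps × 2340 s = 9210.2 Mb
animated explainer: 8.036 Mbps × 120 s = 964.3 Mb
Total: 39940.1 Mb = 4992.5 MB.
= 4.993 GB.

4.99 GB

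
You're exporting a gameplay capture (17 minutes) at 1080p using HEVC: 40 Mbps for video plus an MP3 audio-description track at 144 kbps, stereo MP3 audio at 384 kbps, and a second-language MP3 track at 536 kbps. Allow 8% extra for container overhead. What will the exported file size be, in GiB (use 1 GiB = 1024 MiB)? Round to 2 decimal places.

17 min = 1020 s
Audio total: 144 + 384 + 536 = 1064 kbps = 1.064 Mbps.
Total bitrate: 40 + 1.064 = 41.064 Mbps.
Stream data: 41.064 Mbps × 1020 s = 41885.3 Mb.
With 8% container overhead: ×1.08.
45,236 Mb = 5,654,512,800 bytes ÷ 1,073,741,824 = 5.266 GiB.

5.27 GiB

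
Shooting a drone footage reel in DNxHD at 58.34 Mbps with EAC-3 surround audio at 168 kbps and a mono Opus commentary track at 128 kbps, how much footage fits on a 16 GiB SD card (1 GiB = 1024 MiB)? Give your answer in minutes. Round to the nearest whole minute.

Audio total: 168 + 128 = 296 kbps = 0.296 Mbps.
Total bitrate: 58.34 + 0.296 = 58.636 Mbps.
Capacity: 16 GiB = 137,439 Mb.
Recording time: 137,439 / 58.636 = 2,344 s ≈ 39.1 minutes.

39 minutes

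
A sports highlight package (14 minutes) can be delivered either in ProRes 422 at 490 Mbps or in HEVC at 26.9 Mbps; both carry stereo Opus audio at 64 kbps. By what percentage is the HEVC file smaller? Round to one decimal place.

94.5%

14 min = 840 s
Audio: 64 kbps = 0.064 Mbps.
ProRes 422: 490.064 Mbps × 840 s = 411653.8 Mb = 51.457 GB.
HEVC: 26.964 Mbps × 840 s = 22649.8 Mb = 2.831 GB.
Reduction: (1 − 2.831/51.457) × 100 = 94.50%.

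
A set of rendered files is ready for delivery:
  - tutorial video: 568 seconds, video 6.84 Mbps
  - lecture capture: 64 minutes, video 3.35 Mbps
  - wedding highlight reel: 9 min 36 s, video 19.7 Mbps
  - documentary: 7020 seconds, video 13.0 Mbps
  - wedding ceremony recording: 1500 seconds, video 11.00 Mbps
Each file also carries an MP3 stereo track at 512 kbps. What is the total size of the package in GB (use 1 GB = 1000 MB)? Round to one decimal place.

17.8 GB

Audio: 512 kbps = 0.512 Mbps.
tutorial video: 7.352 Mbps × 568 s = 4175.9 Mb
lecture capture: 3.862 Mbps × 3840 s = 14830.1 Mb
wedding highlight reel: 20.212 Mbps × 576 s = 11642.1 Mb
documentary: 13.512 Mbps × 7020 s = 94854.2 Mb
wedding ceremony recording: 11.512 Mbps × 1500 s = 17268.0 Mb
Total: 142770.4 Mb = 17846.3 MB.
= 17.85 GB.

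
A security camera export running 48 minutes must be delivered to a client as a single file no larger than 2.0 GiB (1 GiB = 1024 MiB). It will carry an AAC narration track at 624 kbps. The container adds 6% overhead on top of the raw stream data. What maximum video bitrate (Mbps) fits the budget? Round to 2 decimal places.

5.00 Mbps

Budget: 2.0 GiB = 17179.9 Mb.
Stream payload after overhead: 17179.9 / 1.06 = 16207.4 Mb.
48 min = 2880 s
Total bitrate budget: 16207.4 Mb / 2880 s = 5.628 Mbps.
Audio: 624 kbps = 0.624 Mbps.
Video: 5.628 − 0.624 = 5.004 Mbps.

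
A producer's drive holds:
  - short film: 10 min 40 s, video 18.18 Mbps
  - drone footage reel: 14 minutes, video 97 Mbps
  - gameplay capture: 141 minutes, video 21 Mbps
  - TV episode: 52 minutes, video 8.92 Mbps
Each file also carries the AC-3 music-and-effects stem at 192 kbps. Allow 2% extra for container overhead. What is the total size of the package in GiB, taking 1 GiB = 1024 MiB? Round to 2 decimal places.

35.76 GiB

Audio: 192 kbps = 0.192 Mbps.
short film: 18.372 Mbps × 640 s × 1.02 = 11993.2 Mb
drone footage reel: 97.192 Mbps × 840 s × 1.02 = 83274.1 Mb
gameplay capture: 21.192 Mbps × 8460 s × 1.02 = 182870.0 Mb
TV episode: 9.112 Mbps × 3120 s × 1.02 = 28998.0 Mb
Total: 307135.4 Mb = 38391.9 MB.
= 35.76 GiB.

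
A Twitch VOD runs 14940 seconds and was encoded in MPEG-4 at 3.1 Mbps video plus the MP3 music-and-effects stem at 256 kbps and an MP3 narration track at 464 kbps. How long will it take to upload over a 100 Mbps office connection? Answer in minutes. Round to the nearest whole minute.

10 minutes

Audio total: 256 + 464 = 720 kbps = 0.720 Mbps.
Total bitrate: 3.820 Mbps.
File: 3.820 Mbps × 14940 s = 57070.8 Mb.
At 100 Mbps: 57070.8 / 100 = 570.7 s ≈ 9.51 minutes.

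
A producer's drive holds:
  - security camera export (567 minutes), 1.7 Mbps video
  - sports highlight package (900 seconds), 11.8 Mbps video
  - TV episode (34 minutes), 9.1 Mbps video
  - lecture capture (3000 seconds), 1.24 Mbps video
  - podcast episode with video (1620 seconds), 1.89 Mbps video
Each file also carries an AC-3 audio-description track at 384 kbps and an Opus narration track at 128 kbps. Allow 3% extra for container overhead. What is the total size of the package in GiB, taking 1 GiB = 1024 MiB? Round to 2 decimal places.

Audio total: 384 + 128 = 512 kbps = 0.512 Mbps.
security camera export: 2.212 Mbps × 34020 s × 1.03 = 77509.8 Mb
sports highlight package: 12.312 Mbps × 900 s × 1.03 = 11413.2 Mb
TV episode: 9.612 Mbps × 2040 s × 1.03 = 20196.7 Mb
lecture capture: 1.752 Mbps × 3000 s × 1.03 = 5413.7 Mb
podcast episode with video: 2.402 Mbps × 1620 s × 1.03 = 4008.0 Mb
Total: 118541.4 Mb = 14817.7 MB.
= 13.80 GiB.

13.80 GiB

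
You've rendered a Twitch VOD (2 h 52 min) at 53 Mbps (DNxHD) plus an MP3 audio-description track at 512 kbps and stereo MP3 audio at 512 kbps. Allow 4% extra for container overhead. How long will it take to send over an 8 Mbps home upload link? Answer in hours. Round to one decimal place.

20.1 hours

2 h 52 min = 172 min = 10320 s
Audio total: 512 + 512 = 1024 kbps = 1.024 Mbps.
Total bitrate: 54.024 Mbps.
File: 54.024 Mbps × 10320 s = 557527.7 Mb.
With 4% container overhead: ×1.04. → 579828.8 Mb.
At 8 Mbps: 579828.8 / 8 = 72478.6 s ≈ 20.1 hours.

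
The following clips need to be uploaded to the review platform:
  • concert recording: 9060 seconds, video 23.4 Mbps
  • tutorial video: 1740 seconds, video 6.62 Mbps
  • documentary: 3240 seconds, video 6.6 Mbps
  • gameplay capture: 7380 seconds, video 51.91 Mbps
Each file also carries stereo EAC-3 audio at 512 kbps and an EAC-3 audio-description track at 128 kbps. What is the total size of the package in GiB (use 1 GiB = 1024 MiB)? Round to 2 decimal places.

74.71 GiB

Audio total: 512 + 128 = 640 kbps = 0.640 Mbps.
concert recording: 24.040 Mbps × 9060 s = 217802.4 Mb
tutorial video: 7.260 Mbps × 1740 s = 12632.4 Mb
documentary: 7.240 Mbps × 3240 s = 23457.6 Mb
gameplay capture: 52.550 Mbps × 7380 s = 387819.0 Mb
Total: 641711.4 Mb = 80213.9 MB.
= 74.71 GiB.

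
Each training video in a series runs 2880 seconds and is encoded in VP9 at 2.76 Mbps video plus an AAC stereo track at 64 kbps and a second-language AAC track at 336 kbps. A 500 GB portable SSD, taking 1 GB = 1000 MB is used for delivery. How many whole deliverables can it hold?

Audio total: 64 + 336 = 400 kbps = 0.400 Mbps.
Total bitrate: 3.160 Mbps.
Per item: 3.160 Mbps × 2880 s = 9,101 Mb = 1,138 MB.
Capacity: 500 GB = 4,000,000 Mb; 439.52 items → 439 complete.

439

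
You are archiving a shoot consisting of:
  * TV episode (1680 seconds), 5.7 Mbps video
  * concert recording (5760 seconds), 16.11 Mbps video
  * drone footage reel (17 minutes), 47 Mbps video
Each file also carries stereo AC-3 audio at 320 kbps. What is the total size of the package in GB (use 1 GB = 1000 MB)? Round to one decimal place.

Audio: 320 kbps = 0.320 Mbps.
TV episode: 6.020 Mbps × 1680 s = 10113.6 Mb
concert recording: 16.430 Mbps × 5760 s = 94636.8 Mb
drone footage reel: 47.320 Mbps × 1020 s = 48266.4 Mb
Total: 153016.8 Mb = 19127.1 MB.
= 19.13 GB.

19.1 GB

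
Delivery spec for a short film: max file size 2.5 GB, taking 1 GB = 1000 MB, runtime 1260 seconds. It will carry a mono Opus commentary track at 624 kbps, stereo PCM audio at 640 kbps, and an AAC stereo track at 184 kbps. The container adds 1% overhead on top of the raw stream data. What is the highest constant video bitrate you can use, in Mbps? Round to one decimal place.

Budget: 2.5 GB = 20000.0 Mb.
Stream payload after overhead: 20000.0 / 1.01 = 19802.0 Mb.
Total bitrate budget: 19802.0 Mb / 1260 s = 15.716 Mbps.
Audio total: 624 + 640 + 184 = 1448 kbps = 1.448 Mbps.
Video: 15.716 − 1.448 = 14.268 Mbps.

14.3 Mbps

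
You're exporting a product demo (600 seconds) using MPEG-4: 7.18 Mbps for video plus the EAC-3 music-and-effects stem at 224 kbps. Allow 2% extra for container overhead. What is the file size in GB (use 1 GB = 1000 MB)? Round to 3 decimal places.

Audio: 224 kbps = 0.224 Mbps.
Total bitrate: 7.18 + 0.224 = 7.404 Mbps.
Stream data: 7.404 Mbps × 600 s = 4442.4 Mb.
With 2% container overhead: ×1.02.
4,531 Mb ÷ 8 = 566.4 MB → 0.5664 GB.

0.566 GB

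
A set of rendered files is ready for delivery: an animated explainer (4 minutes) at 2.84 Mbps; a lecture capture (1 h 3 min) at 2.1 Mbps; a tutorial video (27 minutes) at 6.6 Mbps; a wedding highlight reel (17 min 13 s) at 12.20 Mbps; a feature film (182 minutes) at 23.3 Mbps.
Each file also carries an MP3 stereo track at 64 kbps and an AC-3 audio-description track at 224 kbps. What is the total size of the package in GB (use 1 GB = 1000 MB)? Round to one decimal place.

Audio total: 64 + 224 = 288 kbps = 0.288 Mbps.
animated explainer: 3.128 Mbps × 240 s = 750.7 Mb
lecture capture: 2.388 Mbps × 3780 s = 9026.6 Mb
tutorial video: 6.888 Mbps × 1620 s = 11158.6 Mb
wedding highlight reel: 12.488 Mbps × 1033 s = 12900.1 Mb
feature film: 23.588 Mbps × 10920 s = 257581.0 Mb
Total: 291417.0 Mb = 36427.1 MB.
= 36.43 GB.

36.4 GB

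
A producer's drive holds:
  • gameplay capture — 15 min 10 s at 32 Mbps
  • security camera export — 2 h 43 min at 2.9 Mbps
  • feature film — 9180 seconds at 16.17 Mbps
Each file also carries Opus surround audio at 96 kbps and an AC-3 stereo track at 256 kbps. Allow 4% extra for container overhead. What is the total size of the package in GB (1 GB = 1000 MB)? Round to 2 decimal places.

Audio total: 96 + 256 = 352 kbps = 0.352 Mbps.
gameplay capture: 32.352 Mbps × 910 s × 1.04 = 30617.9 Mb
security camera export: 3.252 Mbps × 9780 s × 1.04 = 33076.7 Mb
feature film: 16.522 Mbps × 9180 s × 1.04 = 157738.8 Mb
Total: 221433.5 Mb = 27679.2 MB.
= 27.68 GB.

27.68 GB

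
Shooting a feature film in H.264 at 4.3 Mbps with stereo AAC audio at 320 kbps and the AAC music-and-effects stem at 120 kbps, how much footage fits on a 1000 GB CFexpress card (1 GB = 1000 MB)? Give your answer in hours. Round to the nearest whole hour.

469 hours

Audio total: 320 + 120 = 440 kbps = 0.440 Mbps.
Total bitrate: 4.3 + 0.440 = 4.740 Mbps.
Capacity: 1000 GB = 8,000,000 Mb.
Recording time: 8,000,000 / 4.740 = 1,687,764 s ≈ 469 hours.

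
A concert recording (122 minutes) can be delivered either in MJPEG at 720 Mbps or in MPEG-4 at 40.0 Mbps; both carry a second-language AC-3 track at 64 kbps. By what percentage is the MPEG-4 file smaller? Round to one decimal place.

94.4%

122 min = 7320 s
Audio: 64 kbps = 0.064 Mbps.
MJPEG: 720.064 Mbps × 7320 s = 5270868.5 Mb = 658.859 GB.
MPEG-4: 40.064 Mbps × 7320 s = 293268.5 Mb = 36.659 GB.
Reduction: (1 − 36.659/658.859) × 100 = 94.44%.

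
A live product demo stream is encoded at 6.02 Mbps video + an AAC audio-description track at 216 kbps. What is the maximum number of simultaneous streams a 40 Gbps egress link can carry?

Audio: 216 kbps = 0.216 Mbps.
Per-viewer media rate: 6.236 Mbps.
40 Gbps = 40,000 Mbps; 40,000 / 6.236 = 6414.37 → 6414 viewers.

6414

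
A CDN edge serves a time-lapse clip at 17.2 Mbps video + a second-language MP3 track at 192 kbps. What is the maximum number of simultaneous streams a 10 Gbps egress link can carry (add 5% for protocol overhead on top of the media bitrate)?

547

Audio: 192 kbps = 0.192 Mbps.
Per-viewer media rate: 17.392 Mbps.
On the wire with 5% overhead: 18.262 Mbps.
10 Gbps = 10,000 Mbps; 10,000 / 18.262 = 547.60 → 547 viewers.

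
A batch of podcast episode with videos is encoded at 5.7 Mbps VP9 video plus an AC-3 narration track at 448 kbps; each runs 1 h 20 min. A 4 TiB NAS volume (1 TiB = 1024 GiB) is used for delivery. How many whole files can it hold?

1192

1 h 20 min = 80 min = 4800 s
Audio: 448 kbps = 0.448 Mbps.
Total bitrate: 6.148 Mbps.
Per item: 6.148 Mbps × 4800 s = 29,510 Mb = 3,689 MB.
Capacity: 4 TiB = 35,184,372 Mb; 1192.27 items → 1192 complete.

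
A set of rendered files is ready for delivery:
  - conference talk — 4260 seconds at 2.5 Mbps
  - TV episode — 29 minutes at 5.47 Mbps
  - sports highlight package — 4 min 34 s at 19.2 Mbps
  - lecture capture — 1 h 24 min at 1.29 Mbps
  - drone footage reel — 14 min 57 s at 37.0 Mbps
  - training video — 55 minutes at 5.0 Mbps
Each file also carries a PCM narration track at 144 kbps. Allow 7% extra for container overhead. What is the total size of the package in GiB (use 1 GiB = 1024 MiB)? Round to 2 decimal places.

Audio: 144 kbps = 0.144 Mbps.
conference talk: 2.644 Mbps × 4260 s × 1.07 = 12051.9 Mb
TV episode: 5.614 Mbps × 1740 s × 1.07 = 10452.1 Mb
sports highlight package: 19.344 Mbps × 274 s × 1.07 = 5671.3 Mb
lecture capture: 1.434 Mbps × 5040 s × 1.07 = 7733.3 Mb
drone footage reel: 37.144 Mbps × 897 s × 1.07 = 35650.4 Mb
training video: 5.144 Mbps × 3300 s × 1.07 = 18163.5 Mb
Total: 89722.5 Mb = 11215.3 MB.
= 10.45 GiB.

10.45 GiB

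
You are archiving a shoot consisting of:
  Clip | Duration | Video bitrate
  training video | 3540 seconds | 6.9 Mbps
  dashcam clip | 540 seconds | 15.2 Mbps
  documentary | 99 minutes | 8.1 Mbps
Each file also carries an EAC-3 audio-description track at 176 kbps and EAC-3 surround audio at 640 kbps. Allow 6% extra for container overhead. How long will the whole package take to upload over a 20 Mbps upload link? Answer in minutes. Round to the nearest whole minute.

79 minutes

Audio total: 176 + 640 = 816 kbps = 0.816 Mbps.
training video: 7.716 Mbps × 3540 s × 1.06 = 28953.5 Mb
dashcam clip: 16.016 Mbps × 540 s × 1.06 = 9167.6 Mb
documentary: 8.916 Mbps × 5940 s × 1.06 = 56138.7 Mb
Total: 94259.8 Mb = 11782.5 MB.
At 20 Mbps: 94259.8 / 20 = 4713 s ≈ 78.5 minutes.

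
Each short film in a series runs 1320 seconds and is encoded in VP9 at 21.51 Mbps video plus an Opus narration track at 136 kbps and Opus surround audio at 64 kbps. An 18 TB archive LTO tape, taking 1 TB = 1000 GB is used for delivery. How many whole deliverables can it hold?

5024

Audio total: 136 + 64 = 200 kbps = 0.200 Mbps.
Total bitrate: 21.710 Mbps.
Per item: 21.710 Mbps × 1320 s = 28,657 Mb = 3,582 MB.
Capacity: 18 TB = 144,000,000 Mb; 5024.92 items → 5024 complete.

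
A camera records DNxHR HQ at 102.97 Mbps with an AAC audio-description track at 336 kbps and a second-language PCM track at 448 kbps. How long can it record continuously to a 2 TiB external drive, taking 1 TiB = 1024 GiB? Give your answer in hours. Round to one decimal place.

Audio total: 336 + 448 = 784 kbps = 0.784 Mbps.
Total bitrate: 102.97 + 0.784 = 103.754 Mbps.
Capacity: 2 TiB = 17,592,186 Mb.
Recording time: 17,592,186 / 103.754 = 169,557 s ≈ 47.1 hours.

47.1 hours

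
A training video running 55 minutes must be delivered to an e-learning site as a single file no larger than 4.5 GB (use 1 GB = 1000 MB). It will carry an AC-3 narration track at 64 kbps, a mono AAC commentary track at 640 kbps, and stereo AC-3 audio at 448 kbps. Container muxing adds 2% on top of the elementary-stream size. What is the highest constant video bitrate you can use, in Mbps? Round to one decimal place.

Budget: 4.5 GB = 36000.0 Mb.
Stream payload after overhead: 36000.0 / 1.02 = 35294.1 Mb.
55 min = 3300 s
Total bitrate budget: 35294.1 Mb / 3300 s = 10.695 Mbps.
Audio total: 64 + 640 + 448 = 1152 kbps = 1.152 Mbps.
Video: 10.695 − 1.152 = 9.543 Mbps.

9.5 Mbps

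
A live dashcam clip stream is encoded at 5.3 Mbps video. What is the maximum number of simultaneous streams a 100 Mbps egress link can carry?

18

100 Mbps = 100.0 Mbps; 100.0 / 5.300 = 18.87 → 18 viewers.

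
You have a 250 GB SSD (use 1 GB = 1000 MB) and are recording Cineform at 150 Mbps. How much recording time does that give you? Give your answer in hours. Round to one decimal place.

Capacity: 250 GB = 2,000,000 Mb.
Recording time: 2,000,000 / 150.000 = 13,333 s ≈ 3.70 hours.

3.7 hours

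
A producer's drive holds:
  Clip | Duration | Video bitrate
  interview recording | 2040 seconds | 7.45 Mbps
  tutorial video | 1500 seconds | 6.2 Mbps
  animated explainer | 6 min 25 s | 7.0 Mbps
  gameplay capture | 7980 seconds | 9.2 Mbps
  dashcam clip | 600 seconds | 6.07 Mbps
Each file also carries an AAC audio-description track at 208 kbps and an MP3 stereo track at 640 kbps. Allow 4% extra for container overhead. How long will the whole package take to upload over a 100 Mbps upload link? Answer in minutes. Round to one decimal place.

19.9 minutes

Audio total: 208 + 640 = 848 kbps = 0.848 Mbps.
interview recording: 8.298 Mbps × 2040 s × 1.04 = 17605.0 Mb
tutorial video: 7.048 Mbps × 1500 s × 1.04 = 10994.9 Mb
animated explainer: 7.848 Mbps × 385 s × 1.04 = 3142.3 Mb
gameplay capture: 10.048 Mbps × 7980 s × 1.04 = 83390.4 Mb
dashcam clip: 6.918 Mbps × 600 s × 1.04 = 4316.8 Mb
Total: 119449.4 Mb = 14931.2 MB.
At 100 Mbps: 119449.4 / 100 = 1194 s ≈ 19.9 minutes.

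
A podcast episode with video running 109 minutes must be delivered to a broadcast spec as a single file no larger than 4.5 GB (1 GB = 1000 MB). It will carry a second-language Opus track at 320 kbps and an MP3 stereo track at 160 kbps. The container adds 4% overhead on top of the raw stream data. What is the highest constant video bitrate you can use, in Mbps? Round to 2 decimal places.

Budget: 4.5 GB = 36000.0 Mb.
Stream payload after overhead: 36000.0 / 1.04 = 34615.4 Mb.
109 min = 6540 s
Total bitrate budget: 34615.4 Mb / 6540 s = 5.293 Mbps.
Audio total: 320 + 160 = 480 kbps = 0.480 Mbps.
Video: 5.293 − 0.480 = 4.813 Mbps.

4.81 Mbps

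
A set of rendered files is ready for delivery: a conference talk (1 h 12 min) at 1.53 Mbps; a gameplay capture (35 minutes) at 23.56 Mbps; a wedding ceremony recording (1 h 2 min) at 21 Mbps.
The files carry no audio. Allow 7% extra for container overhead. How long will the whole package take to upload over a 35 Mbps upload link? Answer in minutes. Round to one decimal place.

68.4 minutes

conference talk: 1.530 Mbps × 4320 s × 1.07 = 7072.3 Mb
gameplay capture: 23.560 Mbps × 2100 s × 1.07 = 52939.3 Mb
wedding ceremony recording: 21.000 Mbps × 3720 s × 1.07 = 83588.4 Mb
Total: 143600.0 Mb = 17950.0 MB.
At 35 Mbps: 143600.0 / 35 = 4103 s ≈ 68.4 minutes.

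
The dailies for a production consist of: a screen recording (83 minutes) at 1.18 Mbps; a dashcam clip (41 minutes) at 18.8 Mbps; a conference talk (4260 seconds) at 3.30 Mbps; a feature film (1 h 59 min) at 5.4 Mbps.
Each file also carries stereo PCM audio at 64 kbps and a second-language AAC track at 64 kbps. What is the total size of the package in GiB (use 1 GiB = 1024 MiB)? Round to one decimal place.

12.5 GiB

Audio total: 64 + 64 = 128 kbps = 0.128 Mbps.
screen recording: 1.308 Mbps × 4980 s = 6513.8 Mb
dashcam clip: 18.928 Mbps × 2460 s = 46562.9 Mb
conference talk: 3.428 Mbps × 4260 s = 14603.3 Mb
feature film: 5.528 Mbps × 7140 s = 39469.9 Mb
Total: 107149.9 Mb = 13393.7 MB.
= 12.47 GiB.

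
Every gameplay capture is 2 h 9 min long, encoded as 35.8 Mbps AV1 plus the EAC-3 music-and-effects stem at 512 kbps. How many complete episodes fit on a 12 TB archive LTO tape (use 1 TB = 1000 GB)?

341

2 h 9 min = 129 min = 7740 s
Audio: 512 kbps = 0.512 Mbps.
Total bitrate: 36.312 Mbps.
Per item: 36.312 Mbps × 7740 s = 281,055 Mb = 35,132 MB.
Capacity: 12 TB = 96,000,000 Mb; 341.57 items → 341 complete.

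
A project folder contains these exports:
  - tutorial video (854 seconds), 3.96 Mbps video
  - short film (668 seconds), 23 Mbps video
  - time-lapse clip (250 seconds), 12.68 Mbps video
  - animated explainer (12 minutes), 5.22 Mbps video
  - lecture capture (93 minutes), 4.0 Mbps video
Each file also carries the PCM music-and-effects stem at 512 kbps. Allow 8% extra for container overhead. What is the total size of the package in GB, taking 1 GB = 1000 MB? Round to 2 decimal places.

7.04 GB

Audio: 512 kbps = 0.512 Mbps.
tutorial video: 4.472 Mbps × 854 s × 1.08 = 4124.6 Mb
short film: 23.512 Mbps × 668 s × 1.08 = 16962.5 Mb
time-lapse clip: 13.192 Mbps × 250 s × 1.08 = 3561.8 Mb
animated explainer: 5.732 Mbps × 720 s × 1.08 = 4457.2 Mb
lecture capture: 4.512 Mbps × 5580 s × 1.08 = 27191.1 Mb
Total: 56297.3 Mb = 7037.2 MB.
= 7.037 GB.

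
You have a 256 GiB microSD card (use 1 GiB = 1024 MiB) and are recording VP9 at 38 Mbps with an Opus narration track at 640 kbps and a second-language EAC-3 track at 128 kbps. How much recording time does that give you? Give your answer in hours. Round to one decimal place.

15.8 hours

Audio total: 640 + 128 = 768 kbps = 0.768 Mbps.
Total bitrate: 38 + 0.768 = 38.768 Mbps.
Capacity: 256 GiB = 2,199,023 Mb.
Recording time: 2,199,023 / 38.768 = 56,723 s ≈ 15.8 hours.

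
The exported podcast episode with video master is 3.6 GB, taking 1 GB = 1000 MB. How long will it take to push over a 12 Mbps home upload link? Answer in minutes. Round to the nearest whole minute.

40 minutes

File: 3.6 GB = 28800.0 Mb.
At 12 Mbps: 28800.0 / 12 = 2400.0 s ≈ 40 minutes.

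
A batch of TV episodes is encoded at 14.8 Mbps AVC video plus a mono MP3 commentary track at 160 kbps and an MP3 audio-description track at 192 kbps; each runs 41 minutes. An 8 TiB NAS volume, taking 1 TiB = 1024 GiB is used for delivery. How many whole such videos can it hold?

41 min = 2460 s
Audio total: 160 + 192 = 352 kbps = 0.352 Mbps.
Total bitrate: 15.152 Mbps.
Per item: 15.152 Mbps × 2460 s = 37,274 Mb = 4,659 MB.
Capacity: 8 TiB = 70,368,744 Mb; 1887.88 items → 1887 complete.

1887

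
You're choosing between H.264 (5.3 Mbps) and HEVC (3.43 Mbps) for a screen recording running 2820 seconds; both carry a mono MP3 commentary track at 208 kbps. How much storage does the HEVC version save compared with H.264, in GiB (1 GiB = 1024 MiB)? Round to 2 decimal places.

0.61 GiB

Audio: 208 kbps = 0.208 Mbps.
H.264: 5.508 Mbps × 2820 s = 15532.6 Mb = 1.808 GiB.
HEVC: 3.638 Mbps × 2820 s = 10259.2 Mb = 1.194 GiB.
Saving: 1.808 − 1.194 = 0.614 GiB.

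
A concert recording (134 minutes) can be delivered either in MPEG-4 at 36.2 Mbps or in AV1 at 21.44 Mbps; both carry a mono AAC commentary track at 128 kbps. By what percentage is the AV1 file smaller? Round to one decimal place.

134 min = 8040 s
Audio: 128 kbps = 0.128 Mbps.
MPEG-4: 36.328 Mbps × 8040 s = 292077.1 Mb = 36.510 GB.
AV1: 21.568 Mbps × 8040 s = 173406.7 Mb = 21.676 GB.
Reduction: (1 − 21.676/36.510) × 100 = 40.63%.

40.6%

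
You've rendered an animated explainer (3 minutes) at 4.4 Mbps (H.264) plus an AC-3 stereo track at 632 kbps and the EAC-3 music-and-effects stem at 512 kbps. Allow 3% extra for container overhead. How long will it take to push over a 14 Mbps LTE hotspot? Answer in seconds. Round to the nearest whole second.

3 min = 180 s
Audio total: 632 + 512 = 1144 kbps = 1.144 Mbps.
Total bitrate: 5.544 Mbps.
File: 5.544 Mbps × 180 s = 997.9 Mb.
With 3% container overhead: ×1.03. → 1027.9 Mb.
At 14 Mbps: 1027.9 / 14 = 73.4 s ≈ 73.4 seconds.

73 seconds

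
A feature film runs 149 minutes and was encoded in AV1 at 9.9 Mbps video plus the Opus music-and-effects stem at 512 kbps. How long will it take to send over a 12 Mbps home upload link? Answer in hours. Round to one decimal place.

2.2 hours

149 min = 8940 s
Audio: 512 kbps = 0.512 Mbps.
Total bitrate: 10.412 Mbps.
File: 10.412 Mbps × 8940 s = 93083.3 Mb.
At 12 Mbps: 93083.3 / 12 = 7756.9 s ≈ 2.15 hours.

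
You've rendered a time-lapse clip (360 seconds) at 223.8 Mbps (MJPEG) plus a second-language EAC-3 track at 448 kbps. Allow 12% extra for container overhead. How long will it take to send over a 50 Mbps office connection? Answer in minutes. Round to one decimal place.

30.1 minutes

Audio: 448 kbps = 0.448 Mbps.
Total bitrate: 224.248 Mbps.
File: 224.248 Mbps × 360 s = 80729.3 Mb.
With 12% container overhead: ×1.12. → 90416.8 Mb.
At 50 Mbps: 90416.8 / 50 = 1808.3 s ≈ 30.1 minutes.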